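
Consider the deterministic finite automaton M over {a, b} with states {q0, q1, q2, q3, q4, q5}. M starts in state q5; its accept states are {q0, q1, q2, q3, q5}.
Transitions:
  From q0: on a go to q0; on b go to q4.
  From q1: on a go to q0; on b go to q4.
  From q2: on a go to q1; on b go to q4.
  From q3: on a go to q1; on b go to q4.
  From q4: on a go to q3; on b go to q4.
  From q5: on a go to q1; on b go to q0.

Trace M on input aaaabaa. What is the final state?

q5 --a--> q1
q1 --a--> q0
q0 --a--> q0
q0 --a--> q0
q0 --b--> q4
q4 --a--> q3
q3 --a--> q1

q1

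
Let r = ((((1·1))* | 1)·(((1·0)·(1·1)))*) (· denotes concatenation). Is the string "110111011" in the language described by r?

Split as 1·10111011: (((1·1))*|1) matches 1 and (((1·0)·(1·1)))* matches 10111011.

yes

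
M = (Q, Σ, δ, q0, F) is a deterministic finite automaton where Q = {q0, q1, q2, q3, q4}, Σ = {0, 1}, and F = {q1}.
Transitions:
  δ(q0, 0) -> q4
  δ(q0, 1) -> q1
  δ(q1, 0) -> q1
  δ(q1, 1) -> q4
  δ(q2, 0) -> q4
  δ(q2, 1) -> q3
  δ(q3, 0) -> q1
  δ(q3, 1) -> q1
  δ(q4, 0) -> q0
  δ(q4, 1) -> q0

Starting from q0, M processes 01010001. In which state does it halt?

q0

q0 --0--> q4
q4 --1--> q0
q0 --0--> q4
q4 --1--> q0
q0 --0--> q4
q4 --0--> q0
q0 --0--> q4
q4 --1--> q0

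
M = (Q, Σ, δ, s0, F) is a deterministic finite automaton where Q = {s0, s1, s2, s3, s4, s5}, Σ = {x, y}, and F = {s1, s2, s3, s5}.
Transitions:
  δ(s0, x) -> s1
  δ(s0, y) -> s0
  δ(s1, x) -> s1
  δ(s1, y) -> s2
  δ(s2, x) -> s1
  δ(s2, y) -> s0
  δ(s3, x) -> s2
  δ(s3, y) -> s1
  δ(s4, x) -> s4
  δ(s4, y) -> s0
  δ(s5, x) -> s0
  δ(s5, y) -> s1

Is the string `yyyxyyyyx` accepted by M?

accepted

s0 --y--> s0
s0 --y--> s0
s0 --y--> s0
s0 --x--> s1
s1 --y--> s2
s2 --y--> s0
s0 --y--> s0
s0 --y--> s0
s0 --x--> s1
End in state s1, which is an accepting state.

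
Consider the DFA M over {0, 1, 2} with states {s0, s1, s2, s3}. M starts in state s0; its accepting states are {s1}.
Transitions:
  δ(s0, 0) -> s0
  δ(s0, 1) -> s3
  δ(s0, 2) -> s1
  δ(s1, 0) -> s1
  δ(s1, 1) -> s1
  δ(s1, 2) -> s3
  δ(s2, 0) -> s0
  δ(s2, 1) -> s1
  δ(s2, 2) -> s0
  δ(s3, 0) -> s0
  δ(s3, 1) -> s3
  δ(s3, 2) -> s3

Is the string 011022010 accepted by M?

rejected

s0 --0--> s0
s0 --1--> s3
s3 --1--> s3
s3 --0--> s0
s0 --2--> s1
s1 --2--> s3
s3 --0--> s0
s0 --1--> s3
s3 --0--> s0
End in state s0, which is not an accepting state.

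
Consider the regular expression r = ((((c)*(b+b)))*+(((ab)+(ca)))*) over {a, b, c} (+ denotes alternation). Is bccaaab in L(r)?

no

Neither (((c)*(b+b)))* nor (((ab)+(ca)))* matches bccaaab.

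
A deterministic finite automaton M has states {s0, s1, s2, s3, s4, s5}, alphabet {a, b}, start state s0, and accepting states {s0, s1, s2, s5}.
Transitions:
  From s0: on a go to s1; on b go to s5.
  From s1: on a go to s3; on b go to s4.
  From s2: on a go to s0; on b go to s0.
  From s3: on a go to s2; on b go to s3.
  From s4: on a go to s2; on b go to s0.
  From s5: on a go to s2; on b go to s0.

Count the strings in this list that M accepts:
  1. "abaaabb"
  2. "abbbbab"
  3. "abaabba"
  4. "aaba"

"abaaabb": accepted
"abbbbab": rejected
"abaabba": accepted
"aaba": accepted

3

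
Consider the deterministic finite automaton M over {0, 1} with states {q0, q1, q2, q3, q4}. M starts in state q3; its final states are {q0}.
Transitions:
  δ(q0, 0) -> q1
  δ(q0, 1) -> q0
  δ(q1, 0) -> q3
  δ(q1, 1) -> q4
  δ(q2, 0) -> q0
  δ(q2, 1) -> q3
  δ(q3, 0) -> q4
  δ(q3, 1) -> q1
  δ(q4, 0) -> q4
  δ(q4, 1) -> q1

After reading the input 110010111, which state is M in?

q1

q3 --1--> q1
q1 --1--> q4
q4 --0--> q4
q4 --0--> q4
q4 --1--> q1
q1 --0--> q3
q3 --1--> q1
q1 --1--> q4
q4 --1--> q1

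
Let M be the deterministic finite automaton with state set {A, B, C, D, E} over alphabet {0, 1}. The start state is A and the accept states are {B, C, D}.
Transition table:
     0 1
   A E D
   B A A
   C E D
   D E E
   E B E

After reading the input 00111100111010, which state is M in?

E

A --0--> E
E --0--> B
B --1--> A
A --1--> D
D --1--> E
E --1--> E
E --0--> B
B --0--> A
A --1--> D
D --1--> E
E --1--> E
E --0--> B
B --1--> A
A --0--> E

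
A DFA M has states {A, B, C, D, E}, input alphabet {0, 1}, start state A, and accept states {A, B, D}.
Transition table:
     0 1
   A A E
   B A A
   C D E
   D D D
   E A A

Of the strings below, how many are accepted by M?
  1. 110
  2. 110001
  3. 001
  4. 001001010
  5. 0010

110: accepted
110001: rejected
001: rejected
001001010: accepted
0010: accepted

3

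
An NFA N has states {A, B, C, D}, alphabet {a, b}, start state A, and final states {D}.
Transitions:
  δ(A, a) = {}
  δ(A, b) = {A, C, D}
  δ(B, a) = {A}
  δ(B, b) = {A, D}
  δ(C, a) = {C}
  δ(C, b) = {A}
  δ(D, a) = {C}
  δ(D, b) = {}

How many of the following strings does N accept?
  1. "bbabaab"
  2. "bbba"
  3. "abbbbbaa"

"bbabaab": rejected
"bbba": rejected
"abbbbbaa": rejected

0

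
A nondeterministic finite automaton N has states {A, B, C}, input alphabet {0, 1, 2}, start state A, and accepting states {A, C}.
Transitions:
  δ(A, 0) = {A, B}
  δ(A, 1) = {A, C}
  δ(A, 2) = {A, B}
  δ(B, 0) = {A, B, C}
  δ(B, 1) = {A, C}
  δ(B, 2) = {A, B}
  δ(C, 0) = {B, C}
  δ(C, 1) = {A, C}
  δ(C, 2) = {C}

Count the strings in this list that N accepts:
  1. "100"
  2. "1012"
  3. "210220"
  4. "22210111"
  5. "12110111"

"100": accepted
"1012": accepted
"210220": accepted
"22210111": accepted
"12110111": accepted

5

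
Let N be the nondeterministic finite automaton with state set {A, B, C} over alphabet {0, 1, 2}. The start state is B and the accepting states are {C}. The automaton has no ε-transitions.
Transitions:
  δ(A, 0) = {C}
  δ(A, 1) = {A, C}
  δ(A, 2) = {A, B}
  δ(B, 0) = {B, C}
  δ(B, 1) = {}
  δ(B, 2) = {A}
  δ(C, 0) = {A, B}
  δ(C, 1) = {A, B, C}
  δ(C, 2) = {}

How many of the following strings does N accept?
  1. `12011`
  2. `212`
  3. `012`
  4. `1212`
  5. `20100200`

1

`12011`: rejected
`212`: rejected
`012`: rejected
`1212`: rejected
`20100200`: accepted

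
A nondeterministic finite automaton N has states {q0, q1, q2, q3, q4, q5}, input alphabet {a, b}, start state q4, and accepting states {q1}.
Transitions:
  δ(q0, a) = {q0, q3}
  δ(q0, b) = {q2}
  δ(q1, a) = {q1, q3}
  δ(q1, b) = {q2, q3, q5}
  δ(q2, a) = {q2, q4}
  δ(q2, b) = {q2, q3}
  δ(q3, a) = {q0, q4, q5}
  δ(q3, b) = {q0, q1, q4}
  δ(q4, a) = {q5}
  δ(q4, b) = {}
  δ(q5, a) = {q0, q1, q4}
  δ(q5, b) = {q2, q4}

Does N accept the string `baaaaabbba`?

rejected

Start: {q4}
read b: {}
The reachable set is empty and stays empty for the remaining 9 symbols.
Reachable ∩ accepting = {} — empty.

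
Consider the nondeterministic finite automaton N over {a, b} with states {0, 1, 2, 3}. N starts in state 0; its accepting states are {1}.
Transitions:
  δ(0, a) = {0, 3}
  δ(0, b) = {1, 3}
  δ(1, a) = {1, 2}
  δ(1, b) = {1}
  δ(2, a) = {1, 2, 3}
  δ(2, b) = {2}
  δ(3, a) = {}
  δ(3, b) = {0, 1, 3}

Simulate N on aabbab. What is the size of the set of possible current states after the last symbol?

4

Start: {0}
read a: {0, 3}
read a: {0, 3}
read b: {0, 1, 3}
read b: {0, 1, 3}
read a: {0, 1, 2, 3}
read b: {0, 1, 2, 3}
Final reachable set {0, 1, 2, 3} has 4 states.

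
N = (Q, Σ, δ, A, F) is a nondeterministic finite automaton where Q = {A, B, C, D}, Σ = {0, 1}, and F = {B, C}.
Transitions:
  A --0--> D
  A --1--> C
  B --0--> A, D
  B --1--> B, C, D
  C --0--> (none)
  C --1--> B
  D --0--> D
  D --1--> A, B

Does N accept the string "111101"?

Start: {A}
read 1: {C}
read 1: {B}
read 1: {B, C, D}
read 1: {A, B, C, D}
read 0: {A, D}
read 1: {A, B, C}
Reachable ∩ accepting = {B, C} — nonempty.

accepted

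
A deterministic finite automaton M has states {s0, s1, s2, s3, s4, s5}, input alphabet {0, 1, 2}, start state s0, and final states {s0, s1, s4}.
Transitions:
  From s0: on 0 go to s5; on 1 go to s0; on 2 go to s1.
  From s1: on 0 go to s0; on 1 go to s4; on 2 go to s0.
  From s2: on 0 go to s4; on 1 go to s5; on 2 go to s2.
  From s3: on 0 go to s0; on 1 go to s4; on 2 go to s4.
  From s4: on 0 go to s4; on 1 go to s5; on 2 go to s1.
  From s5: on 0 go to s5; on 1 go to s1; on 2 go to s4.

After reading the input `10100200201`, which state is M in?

s0

s0 --1--> s0
s0 --0--> s5
s5 --1--> s1
s1 --0--> s0
s0 --0--> s5
s5 --2--> s4
s4 --0--> s4
s4 --0--> s4
s4 --2--> s1
s1 --0--> s0
s0 --1--> s0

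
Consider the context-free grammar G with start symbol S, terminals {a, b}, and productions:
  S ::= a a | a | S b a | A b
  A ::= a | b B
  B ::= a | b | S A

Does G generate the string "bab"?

yes

S ⇒ Ab ⇒ bBb ⇒ bab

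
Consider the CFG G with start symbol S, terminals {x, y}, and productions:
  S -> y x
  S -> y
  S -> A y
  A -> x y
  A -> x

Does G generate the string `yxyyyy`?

no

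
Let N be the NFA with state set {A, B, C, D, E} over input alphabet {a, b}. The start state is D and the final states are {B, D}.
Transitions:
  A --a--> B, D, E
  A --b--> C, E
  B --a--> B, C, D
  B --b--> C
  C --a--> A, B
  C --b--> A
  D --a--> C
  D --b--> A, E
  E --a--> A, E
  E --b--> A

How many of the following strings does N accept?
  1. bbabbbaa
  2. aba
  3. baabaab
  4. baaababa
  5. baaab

3

bbabbbaa: accepted
aba: accepted
baabaab: rejected
baaababa: accepted
baaab: rejected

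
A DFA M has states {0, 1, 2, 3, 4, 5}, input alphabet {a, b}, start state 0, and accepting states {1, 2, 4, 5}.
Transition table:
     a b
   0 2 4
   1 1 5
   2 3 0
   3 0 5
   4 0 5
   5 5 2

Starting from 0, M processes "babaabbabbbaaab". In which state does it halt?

0

0 --b--> 4
4 --a--> 0
0 --b--> 4
4 --a--> 0
0 --a--> 2
2 --b--> 0
0 --b--> 4
4 --a--> 0
0 --b--> 4
4 --b--> 5
5 --b--> 2
2 --a--> 3
3 --a--> 0
0 --a--> 2
2 --b--> 0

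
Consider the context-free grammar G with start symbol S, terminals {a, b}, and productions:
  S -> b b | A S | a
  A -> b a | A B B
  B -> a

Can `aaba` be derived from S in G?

no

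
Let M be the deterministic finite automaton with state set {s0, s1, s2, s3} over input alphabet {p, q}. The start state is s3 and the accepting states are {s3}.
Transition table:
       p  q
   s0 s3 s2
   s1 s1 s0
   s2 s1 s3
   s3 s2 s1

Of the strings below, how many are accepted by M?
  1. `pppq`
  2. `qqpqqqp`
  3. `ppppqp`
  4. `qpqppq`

2

`pppq`: rejected
`qqpqqqp`: rejected
`ppppqp`: accepted
`qpqppq`: accepted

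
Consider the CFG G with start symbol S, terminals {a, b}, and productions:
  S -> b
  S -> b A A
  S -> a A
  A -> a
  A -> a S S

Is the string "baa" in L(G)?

S ⇒ bAA ⇒ baA ⇒ baa

yes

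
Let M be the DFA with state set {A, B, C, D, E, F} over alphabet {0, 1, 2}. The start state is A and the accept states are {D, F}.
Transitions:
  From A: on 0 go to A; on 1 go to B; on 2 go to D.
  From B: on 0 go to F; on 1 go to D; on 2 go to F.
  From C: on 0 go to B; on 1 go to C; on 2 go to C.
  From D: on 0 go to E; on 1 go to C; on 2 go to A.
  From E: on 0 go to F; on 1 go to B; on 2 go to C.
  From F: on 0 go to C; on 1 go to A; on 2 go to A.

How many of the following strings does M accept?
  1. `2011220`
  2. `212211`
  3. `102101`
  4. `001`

0

`2011220`: rejected
`212211`: rejected
`102101`: rejected
`001`: rejected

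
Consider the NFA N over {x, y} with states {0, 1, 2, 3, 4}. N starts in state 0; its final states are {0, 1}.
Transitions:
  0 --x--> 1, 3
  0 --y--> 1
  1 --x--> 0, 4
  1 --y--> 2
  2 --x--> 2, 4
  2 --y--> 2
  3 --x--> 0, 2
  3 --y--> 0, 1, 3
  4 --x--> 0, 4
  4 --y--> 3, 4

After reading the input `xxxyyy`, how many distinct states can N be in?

5

Start: {0}
read x: {1, 3}
read x: {0, 2, 4}
read x: {0, 1, 2, 3, 4}
read y: {0, 1, 2, 3, 4}
read y: {0, 1, 2, 3, 4}
read y: {0, 1, 2, 3, 4}
Final reachable set {0, 1, 2, 3, 4} has 5 states.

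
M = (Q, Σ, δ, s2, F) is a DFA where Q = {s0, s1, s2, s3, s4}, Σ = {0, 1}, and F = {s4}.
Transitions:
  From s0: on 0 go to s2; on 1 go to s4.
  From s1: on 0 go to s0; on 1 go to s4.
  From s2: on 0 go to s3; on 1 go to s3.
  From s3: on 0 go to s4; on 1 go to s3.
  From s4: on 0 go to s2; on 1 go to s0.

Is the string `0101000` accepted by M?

accepted

s2 --0--> s3
s3 --1--> s3
s3 --0--> s4
s4 --1--> s0
s0 --0--> s2
s2 --0--> s3
s3 --0--> s4
End in state s4, which is an accepting state.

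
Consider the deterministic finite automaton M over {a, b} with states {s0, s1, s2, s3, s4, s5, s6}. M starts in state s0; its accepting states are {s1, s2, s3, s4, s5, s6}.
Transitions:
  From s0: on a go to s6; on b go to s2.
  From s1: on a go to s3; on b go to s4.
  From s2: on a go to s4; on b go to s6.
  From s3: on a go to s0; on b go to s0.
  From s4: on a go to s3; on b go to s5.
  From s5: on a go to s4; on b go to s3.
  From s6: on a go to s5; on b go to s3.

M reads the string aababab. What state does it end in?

s5

s0 --a--> s6
s6 --a--> s5
s5 --b--> s3
s3 --a--> s0
s0 --b--> s2
s2 --a--> s4
s4 --b--> s5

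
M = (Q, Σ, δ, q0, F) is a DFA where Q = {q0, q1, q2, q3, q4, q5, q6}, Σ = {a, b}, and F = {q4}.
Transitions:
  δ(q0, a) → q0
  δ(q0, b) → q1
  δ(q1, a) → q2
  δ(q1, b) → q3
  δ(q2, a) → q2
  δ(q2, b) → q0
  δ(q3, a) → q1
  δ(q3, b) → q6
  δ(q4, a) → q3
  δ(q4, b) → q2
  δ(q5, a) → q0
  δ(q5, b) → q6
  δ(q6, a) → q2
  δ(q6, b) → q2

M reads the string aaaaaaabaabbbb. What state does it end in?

q0 --a--> q0
q0 --a--> q0
q0 --a--> q0
q0 --a--> q0
q0 --a--> q0
q0 --a--> q0
q0 --a--> q0
q0 --b--> q1
q1 --a--> q2
q2 --a--> q2
q2 --b--> q0
q0 --b--> q1
q1 --b--> q3
q3 --b--> q6

q6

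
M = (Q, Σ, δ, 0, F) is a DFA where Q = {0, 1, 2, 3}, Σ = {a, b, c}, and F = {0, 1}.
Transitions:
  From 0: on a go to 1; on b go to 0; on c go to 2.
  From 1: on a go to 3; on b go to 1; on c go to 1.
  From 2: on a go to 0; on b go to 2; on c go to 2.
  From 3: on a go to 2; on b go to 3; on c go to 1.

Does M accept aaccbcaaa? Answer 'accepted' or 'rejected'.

accepted

0 --a--> 1
1 --a--> 3
3 --c--> 1
1 --c--> 1
1 --b--> 1
1 --c--> 1
1 --a--> 3
3 --a--> 2
2 --a--> 0
End in state 0, which is an accepting state.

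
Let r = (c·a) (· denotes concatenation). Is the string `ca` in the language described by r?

yes

Split as c·a: c matches c and a matches a.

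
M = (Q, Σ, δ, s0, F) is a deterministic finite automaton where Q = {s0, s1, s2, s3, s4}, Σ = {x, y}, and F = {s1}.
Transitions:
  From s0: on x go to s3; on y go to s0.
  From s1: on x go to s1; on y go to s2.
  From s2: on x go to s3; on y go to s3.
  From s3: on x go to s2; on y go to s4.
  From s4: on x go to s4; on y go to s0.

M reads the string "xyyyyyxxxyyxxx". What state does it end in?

s3

s0 --x--> s3
s3 --y--> s4
s4 --y--> s0
s0 --y--> s0
s0 --y--> s0
s0 --y--> s0
s0 --x--> s3
s3 --x--> s2
s2 --x--> s3
s3 --y--> s4
s4 --y--> s0
s0 --x--> s3
s3 --x--> s2
s2 --x--> s3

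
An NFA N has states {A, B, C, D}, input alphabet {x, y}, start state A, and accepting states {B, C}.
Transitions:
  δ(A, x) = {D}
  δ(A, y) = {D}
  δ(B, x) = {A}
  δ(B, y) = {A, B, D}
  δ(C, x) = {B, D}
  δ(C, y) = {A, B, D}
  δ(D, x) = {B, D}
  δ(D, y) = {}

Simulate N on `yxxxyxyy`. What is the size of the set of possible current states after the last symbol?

Start: {A}
read y: {D}
read x: {B, D}
read x: {A, B, D}
read x: {A, B, D}
read y: {A, B, D}
read x: {A, B, D}
read y: {A, B, D}
read y: {A, B, D}
Final reachable set {A, B, D} has 3 states.

3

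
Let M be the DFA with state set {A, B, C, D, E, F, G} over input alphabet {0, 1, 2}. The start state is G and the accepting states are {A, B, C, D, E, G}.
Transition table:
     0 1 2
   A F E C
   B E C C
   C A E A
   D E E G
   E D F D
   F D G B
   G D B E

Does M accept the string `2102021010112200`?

G --2--> E
E --1--> F
F --0--> D
D --2--> G
G --0--> D
D --2--> G
G --1--> B
B --0--> E
E --1--> F
F --0--> D
D --1--> E
E --1--> F
F --2--> B
B --2--> C
C --0--> A
A --0--> F
End in state F, which is not an accepting state.

rejected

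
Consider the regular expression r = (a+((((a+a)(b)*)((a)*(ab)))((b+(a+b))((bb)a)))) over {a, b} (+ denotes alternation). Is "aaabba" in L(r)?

no

Neither a nor ((((a+a)(b)*)((a)*(ab)))((b+(a+b))((bb)a))) matches aaabba.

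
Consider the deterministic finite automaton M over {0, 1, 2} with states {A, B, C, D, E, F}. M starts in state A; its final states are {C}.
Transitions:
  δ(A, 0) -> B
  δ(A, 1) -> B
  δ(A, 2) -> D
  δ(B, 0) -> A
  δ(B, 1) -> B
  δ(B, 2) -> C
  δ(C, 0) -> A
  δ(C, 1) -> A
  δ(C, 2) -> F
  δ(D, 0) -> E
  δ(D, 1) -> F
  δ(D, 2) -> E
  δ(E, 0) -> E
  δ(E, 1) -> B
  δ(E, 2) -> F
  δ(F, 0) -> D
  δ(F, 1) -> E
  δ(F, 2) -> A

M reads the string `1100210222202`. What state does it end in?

A --1--> B
B --1--> B
B --0--> A
A --0--> B
B --2--> C
C --1--> A
A --0--> B
B --2--> C
C --2--> F
F --2--> A
A --2--> D
D --0--> E
E --2--> F

F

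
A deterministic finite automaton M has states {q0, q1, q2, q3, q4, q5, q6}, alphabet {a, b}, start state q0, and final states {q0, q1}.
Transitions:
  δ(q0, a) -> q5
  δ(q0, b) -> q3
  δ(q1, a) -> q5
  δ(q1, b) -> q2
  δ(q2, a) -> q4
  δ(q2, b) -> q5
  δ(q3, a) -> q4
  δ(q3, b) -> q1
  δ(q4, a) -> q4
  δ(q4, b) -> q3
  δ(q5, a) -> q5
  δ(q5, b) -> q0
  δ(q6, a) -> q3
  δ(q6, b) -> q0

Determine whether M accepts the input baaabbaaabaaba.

q0 --b--> q3
q3 --a--> q4
q4 --a--> q4
q4 --a--> q4
q4 --b--> q3
q3 --b--> q1
q1 --a--> q5
q5 --a--> q5
q5 --a--> q5
q5 --b--> q0
q0 --a--> q5
q5 --a--> q5
q5 --b--> q0
q0 --a--> q5
End in state q5, which is not an accepting state.

rejected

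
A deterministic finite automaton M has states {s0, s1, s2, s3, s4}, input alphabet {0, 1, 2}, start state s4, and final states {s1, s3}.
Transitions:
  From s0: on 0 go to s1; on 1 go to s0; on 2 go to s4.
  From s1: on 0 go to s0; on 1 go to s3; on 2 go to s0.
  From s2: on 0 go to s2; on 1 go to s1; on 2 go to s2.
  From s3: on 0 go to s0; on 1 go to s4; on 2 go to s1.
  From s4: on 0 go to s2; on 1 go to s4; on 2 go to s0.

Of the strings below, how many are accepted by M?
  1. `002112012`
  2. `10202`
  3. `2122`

0

`002112012`: rejected
`10202`: rejected
`2122`: rejected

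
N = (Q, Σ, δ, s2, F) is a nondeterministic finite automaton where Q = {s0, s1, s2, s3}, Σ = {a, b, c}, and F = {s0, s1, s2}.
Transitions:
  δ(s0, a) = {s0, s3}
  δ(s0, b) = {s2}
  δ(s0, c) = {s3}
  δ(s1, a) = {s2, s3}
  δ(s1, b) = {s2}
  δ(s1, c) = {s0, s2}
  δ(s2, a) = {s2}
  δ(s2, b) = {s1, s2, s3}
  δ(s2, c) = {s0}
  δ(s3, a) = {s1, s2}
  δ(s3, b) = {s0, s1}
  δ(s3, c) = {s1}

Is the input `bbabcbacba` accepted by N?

Start: {s2}
read b: {s1, s2, s3}
read b: {s0, s1, s2, s3}
read a: {s0, s1, s2, s3}
read b: {s0, s1, s2, s3}
read c: {s0, s1, s2, s3}
read b: {s0, s1, s2, s3}
read a: {s0, s1, s2, s3}
read c: {s0, s1, s2, s3}
read b: {s0, s1, s2, s3}
read a: {s0, s1, s2, s3}
Reachable ∩ accepting = {s0, s1, s2} — nonempty.

accepted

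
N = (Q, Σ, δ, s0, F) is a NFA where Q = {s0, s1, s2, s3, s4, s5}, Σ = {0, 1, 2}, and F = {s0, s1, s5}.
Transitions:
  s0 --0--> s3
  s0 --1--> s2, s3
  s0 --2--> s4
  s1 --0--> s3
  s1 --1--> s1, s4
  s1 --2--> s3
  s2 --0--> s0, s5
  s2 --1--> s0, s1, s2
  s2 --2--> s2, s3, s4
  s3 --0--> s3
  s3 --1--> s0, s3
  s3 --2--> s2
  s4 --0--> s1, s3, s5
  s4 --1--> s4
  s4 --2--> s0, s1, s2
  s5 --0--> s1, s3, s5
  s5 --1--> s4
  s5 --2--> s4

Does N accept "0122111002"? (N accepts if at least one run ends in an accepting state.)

rejected

Start: {s0}
read 0: {s3}
read 1: {s0, s3}
read 2: {s2, s4}
read 2: {s0, s1, s2, s3, s4}
read 1: {s0, s1, s2, s3, s4}
read 1: {s0, s1, s2, s3, s4}
read 1: {s0, s1, s2, s3, s4}
read 0: {s0, s1, s3, s5}
read 0: {s1, s3, s5}
read 2: {s2, s3, s4}
Reachable ∩ accepting = {} — empty.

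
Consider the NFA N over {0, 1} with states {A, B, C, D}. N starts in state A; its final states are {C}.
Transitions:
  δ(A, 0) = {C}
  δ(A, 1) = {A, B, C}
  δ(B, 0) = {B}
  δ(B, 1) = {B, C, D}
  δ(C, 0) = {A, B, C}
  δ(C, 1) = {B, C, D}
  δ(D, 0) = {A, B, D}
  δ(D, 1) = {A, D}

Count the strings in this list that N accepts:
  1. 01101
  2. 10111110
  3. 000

3

01101: accepted
10111110: accepted
000: accepted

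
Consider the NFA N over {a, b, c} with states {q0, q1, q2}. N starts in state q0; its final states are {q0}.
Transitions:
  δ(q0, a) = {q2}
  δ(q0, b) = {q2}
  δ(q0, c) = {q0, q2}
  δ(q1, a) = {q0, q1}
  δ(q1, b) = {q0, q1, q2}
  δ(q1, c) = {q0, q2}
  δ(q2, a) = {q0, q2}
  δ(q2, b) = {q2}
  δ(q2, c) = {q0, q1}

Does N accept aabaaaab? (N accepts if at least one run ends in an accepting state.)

rejected

Start: {q0}
read a: {q2}
read a: {q0, q2}
read b: {q2}
read a: {q0, q2}
read a: {q0, q2}
read a: {q0, q2}
read a: {q0, q2}
read b: {q2}
Reachable ∩ accepting = {} — empty.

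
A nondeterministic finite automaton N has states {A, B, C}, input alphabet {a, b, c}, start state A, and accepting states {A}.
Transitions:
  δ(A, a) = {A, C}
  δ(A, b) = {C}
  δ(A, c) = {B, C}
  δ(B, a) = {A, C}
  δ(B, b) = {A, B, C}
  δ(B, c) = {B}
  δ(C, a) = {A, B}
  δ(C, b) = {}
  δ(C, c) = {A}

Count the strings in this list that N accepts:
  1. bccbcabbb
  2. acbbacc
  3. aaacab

3

bccbcabbb: accepted
acbbacc: accepted
aaacab: accepted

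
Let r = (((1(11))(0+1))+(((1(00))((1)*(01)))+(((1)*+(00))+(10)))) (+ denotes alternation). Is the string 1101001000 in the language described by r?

Neither ((1(11))(0+1)) nor (((1(00))((1)*(01)))+(((1)*+(00))+(10))) matches 1101001000.

no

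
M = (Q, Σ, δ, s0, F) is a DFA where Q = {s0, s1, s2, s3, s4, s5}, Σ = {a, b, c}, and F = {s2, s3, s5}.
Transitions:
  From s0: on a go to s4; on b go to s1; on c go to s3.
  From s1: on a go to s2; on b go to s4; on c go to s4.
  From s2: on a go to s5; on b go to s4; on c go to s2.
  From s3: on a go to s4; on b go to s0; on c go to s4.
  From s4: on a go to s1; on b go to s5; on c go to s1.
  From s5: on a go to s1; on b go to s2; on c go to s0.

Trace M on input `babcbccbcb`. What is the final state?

s0 --b--> s1
s1 --a--> s2
s2 --b--> s4
s4 --c--> s1
s1 --b--> s4
s4 --c--> s1
s1 --c--> s4
s4 --b--> s5
s5 --c--> s0
s0 --b--> s1

s1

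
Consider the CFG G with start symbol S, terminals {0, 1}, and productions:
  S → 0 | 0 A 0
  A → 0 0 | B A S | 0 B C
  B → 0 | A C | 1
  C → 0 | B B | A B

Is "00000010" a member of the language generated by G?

yes

S ⇒ 0A0 ⇒ 00BC0 ⇒ 000C0 ⇒ 000AB0 ⇒ 0000BCB0 ⇒ 00000CB0 ⇒ 000000B0 ⇒ 00000010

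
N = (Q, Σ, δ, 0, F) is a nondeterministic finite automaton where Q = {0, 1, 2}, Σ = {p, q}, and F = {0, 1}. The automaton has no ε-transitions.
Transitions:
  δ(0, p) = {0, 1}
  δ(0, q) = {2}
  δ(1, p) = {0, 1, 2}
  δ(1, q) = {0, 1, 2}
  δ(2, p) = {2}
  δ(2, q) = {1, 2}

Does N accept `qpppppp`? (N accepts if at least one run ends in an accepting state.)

Start: {0}
read q: {2}
read p: {2}
read p: {2}
read p: {2}
read p: {2}
read p: {2}
read p: {2}
Reachable ∩ accepting = {} — empty.

rejected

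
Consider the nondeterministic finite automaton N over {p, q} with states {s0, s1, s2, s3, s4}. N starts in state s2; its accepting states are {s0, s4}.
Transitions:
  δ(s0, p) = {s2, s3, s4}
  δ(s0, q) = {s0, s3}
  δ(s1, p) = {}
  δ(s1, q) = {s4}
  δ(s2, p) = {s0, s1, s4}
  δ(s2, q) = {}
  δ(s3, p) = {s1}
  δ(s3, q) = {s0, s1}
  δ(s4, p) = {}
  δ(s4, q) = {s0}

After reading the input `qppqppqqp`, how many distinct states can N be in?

0

Start: {s2}
read q: {}
The reachable set is empty and stays empty for the remaining 8 symbols.
Final reachable set {} has 0 states.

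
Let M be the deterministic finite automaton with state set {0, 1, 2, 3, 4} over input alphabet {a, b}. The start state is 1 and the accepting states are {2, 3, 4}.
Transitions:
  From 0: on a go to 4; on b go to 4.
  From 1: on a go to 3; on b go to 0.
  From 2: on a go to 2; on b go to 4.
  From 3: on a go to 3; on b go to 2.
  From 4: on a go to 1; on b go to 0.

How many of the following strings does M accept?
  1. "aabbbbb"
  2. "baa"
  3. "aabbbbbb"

"aabbbbb": rejected
"baa": rejected
"aabbbbbb": accepted

1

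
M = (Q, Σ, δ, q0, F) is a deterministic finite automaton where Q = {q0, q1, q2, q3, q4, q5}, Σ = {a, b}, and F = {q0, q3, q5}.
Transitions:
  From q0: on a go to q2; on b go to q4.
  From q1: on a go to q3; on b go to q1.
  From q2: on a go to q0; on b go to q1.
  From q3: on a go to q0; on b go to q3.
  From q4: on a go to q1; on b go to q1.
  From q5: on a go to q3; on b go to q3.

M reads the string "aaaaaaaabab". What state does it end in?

q0 --a--> q2
q2 --a--> q0
q0 --a--> q2
q2 --a--> q0
q0 --a--> q2
q2 --a--> q0
q0 --a--> q2
q2 --a--> q0
q0 --b--> q4
q4 --a--> q1
q1 --b--> q1

q1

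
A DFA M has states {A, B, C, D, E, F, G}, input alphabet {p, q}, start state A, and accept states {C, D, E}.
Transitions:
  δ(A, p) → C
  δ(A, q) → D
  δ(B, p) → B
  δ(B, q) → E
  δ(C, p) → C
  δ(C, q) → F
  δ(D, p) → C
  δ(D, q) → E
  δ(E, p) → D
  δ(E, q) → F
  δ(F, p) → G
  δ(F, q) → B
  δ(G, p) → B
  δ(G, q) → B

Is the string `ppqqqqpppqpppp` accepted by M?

accepted

A --p--> C
C --p--> C
C --q--> F
F --q--> B
B --q--> E
E --q--> F
F --p--> G
G --p--> B
B --p--> B
B --q--> E
E --p--> D
D --p--> C
C --p--> C
C --p--> C
End in state C, which is an accepting state.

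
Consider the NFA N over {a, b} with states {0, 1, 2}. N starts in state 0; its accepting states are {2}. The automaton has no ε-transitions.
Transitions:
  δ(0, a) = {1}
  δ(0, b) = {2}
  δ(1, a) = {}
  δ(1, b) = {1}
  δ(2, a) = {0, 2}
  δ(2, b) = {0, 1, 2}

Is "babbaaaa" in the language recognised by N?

Start: {0}
read b: {2}
read a: {0, 2}
read b: {0, 1, 2}
read b: {0, 1, 2}
read a: {0, 1, 2}
read a: {0, 1, 2}
read a: {0, 1, 2}
read a: {0, 1, 2}
Reachable ∩ accepting = {2} — nonempty.

accepted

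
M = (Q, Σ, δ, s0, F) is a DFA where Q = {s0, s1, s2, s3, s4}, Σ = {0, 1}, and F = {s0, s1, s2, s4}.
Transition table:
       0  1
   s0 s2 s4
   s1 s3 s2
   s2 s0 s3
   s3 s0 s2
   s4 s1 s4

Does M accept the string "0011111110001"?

accepted

s0 --0--> s2
s2 --0--> s0
s0 --1--> s4
s4 --1--> s4
s4 --1--> s4
s4 --1--> s4
s4 --1--> s4
s4 --1--> s4
s4 --1--> s4
s4 --0--> s1
s1 --0--> s3
s3 --0--> s0
s0 --1--> s4
End in state s4, which is an accepting state.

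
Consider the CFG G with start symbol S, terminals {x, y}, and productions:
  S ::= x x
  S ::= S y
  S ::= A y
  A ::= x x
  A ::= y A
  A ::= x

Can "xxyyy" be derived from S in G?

S ⇒ Sy ⇒ Syy ⇒ Syyy ⇒ xxyyy

yes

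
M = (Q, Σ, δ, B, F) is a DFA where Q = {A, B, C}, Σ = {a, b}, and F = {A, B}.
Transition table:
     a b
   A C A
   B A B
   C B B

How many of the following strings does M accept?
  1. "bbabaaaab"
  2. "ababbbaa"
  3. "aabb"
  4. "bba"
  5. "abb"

"bbabaaaab": accepted
"ababbbaa": rejected
"aabb": accepted
"bba": accepted
"abb": accepted

4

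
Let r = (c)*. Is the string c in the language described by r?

Split into 1 piece c; each matches c.

yes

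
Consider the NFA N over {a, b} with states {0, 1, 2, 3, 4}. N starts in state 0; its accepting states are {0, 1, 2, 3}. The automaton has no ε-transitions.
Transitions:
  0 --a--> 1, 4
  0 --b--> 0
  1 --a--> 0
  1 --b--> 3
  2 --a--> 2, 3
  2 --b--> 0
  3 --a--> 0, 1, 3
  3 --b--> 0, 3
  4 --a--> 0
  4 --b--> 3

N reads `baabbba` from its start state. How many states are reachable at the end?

Start: {0}
read b: {0}
read a: {1, 4}
read a: {0}
read b: {0}
read b: {0}
read b: {0}
read a: {1, 4}
Final reachable set {1, 4} has 2 states.

2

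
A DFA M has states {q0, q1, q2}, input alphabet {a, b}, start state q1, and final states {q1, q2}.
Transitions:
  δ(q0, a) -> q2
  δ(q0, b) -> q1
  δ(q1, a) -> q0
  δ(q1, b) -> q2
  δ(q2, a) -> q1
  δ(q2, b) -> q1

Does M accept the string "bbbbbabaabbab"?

q1 --b--> q2
q2 --b--> q1
q1 --b--> q2
q2 --b--> q1
q1 --b--> q2
q2 --a--> q1
q1 --b--> q2
q2 --a--> q1
q1 --a--> q0
q0 --b--> q1
q1 --b--> q2
q2 --a--> q1
q1 --b--> q2
End in state q2, which is an accepting state.

accepted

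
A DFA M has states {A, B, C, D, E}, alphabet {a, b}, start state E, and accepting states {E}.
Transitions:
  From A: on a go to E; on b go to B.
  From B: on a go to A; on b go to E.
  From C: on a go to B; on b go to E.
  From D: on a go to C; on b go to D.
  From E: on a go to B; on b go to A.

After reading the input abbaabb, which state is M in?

A

E --a--> B
B --b--> E
E --b--> A
A --a--> E
E --a--> B
B --b--> E
E --b--> A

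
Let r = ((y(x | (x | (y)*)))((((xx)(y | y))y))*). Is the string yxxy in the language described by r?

No split of yxxy into u·v has (y(x|(x|(y)*))) matching u and ((((xx)(y|y))y))* matching v.

no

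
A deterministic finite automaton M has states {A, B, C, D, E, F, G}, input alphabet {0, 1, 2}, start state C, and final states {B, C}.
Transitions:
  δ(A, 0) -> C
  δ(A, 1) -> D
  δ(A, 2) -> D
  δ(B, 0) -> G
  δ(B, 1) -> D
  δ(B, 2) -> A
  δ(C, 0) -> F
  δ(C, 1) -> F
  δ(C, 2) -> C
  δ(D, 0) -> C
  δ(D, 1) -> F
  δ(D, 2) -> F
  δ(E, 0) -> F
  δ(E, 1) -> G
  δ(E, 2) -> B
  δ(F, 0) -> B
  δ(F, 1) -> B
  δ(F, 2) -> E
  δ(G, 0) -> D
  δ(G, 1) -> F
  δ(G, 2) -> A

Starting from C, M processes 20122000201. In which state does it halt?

C --2--> C
C --0--> F
F --1--> B
B --2--> A
A --2--> D
D --0--> C
C --0--> F
F --0--> B
B --2--> A
A --0--> C
C --1--> F

F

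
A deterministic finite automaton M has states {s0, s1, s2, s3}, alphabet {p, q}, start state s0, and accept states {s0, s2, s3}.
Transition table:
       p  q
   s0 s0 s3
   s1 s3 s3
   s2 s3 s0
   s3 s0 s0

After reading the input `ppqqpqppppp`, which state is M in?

s0 --p--> s0
s0 --p--> s0
s0 --q--> s3
s3 --q--> s0
s0 --p--> s0
s0 --q--> s3
s3 --p--> s0
s0 --p--> s0
s0 --p--> s0
s0 --p--> s0
s0 --p--> s0

s0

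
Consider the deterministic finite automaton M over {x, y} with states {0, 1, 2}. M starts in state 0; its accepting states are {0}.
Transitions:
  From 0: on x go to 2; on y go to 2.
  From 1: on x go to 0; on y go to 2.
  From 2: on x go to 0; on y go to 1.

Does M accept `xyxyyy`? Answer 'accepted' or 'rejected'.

rejected

0 --x--> 2
2 --y--> 1
1 --x--> 0
0 --y--> 2
2 --y--> 1
1 --y--> 2
End in state 2, which is not an accepting state.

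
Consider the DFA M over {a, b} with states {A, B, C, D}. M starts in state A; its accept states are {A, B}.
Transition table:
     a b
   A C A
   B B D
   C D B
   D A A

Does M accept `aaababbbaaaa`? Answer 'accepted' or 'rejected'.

rejected

A --a--> C
C --a--> D
D --a--> A
A --b--> A
A --a--> C
C --b--> B
B --b--> D
D --b--> A
A --a--> C
C --a--> D
D --a--> A
A --a--> C
End in state C, which is not an accepting state.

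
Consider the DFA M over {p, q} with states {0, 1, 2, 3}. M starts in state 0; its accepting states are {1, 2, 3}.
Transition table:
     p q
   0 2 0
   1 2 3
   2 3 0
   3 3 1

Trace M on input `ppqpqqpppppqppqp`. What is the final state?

2

0 --p--> 2
2 --p--> 3
3 --q--> 1
1 --p--> 2
2 --q--> 0
0 --q--> 0
0 --p--> 2
2 --p--> 3
3 --p--> 3
3 --p--> 3
3 --p--> 3
3 --q--> 1
1 --p--> 2
2 --p--> 3
3 --q--> 1
1 --p--> 2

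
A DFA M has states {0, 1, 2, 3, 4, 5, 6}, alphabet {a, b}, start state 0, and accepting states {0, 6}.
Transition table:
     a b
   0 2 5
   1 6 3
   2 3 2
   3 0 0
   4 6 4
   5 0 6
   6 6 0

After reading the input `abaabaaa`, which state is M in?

0 --a--> 2
2 --b--> 2
2 --a--> 3
3 --a--> 0
0 --b--> 5
5 --a--> 0
0 --a--> 2
2 --a--> 3

3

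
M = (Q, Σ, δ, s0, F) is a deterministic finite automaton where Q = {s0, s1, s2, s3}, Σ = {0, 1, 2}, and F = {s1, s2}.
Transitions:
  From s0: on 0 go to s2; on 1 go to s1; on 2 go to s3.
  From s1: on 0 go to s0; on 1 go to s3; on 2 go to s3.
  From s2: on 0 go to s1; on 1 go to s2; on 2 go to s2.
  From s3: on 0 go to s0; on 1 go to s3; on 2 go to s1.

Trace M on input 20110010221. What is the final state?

s3

s0 --2--> s3
s3 --0--> s0
s0 --1--> s1
s1 --1--> s3
s3 --0--> s0
s0 --0--> s2
s2 --1--> s2
s2 --0--> s1
s1 --2--> s3
s3 --2--> s1
s1 --1--> s3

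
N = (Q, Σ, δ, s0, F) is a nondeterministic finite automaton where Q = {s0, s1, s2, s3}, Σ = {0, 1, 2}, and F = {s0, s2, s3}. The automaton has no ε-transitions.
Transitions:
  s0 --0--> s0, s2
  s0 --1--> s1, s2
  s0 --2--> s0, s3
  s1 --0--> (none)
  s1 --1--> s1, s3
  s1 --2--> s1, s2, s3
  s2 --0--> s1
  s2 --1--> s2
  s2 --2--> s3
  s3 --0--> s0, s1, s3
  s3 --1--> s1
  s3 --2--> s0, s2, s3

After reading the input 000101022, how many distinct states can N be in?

Start: {s0}
read 0: {s0, s2}
read 0: {s0, s1, s2}
read 0: {s0, s1, s2}
read 1: {s1, s2, s3}
read 0: {s0, s1, s3}
read 1: {s1, s2, s3}
read 0: {s0, s1, s3}
read 2: {s0, s1, s2, s3}
read 2: {s0, s1, s2, s3}
Final reachable set {s0, s1, s2, s3} has 4 states.

4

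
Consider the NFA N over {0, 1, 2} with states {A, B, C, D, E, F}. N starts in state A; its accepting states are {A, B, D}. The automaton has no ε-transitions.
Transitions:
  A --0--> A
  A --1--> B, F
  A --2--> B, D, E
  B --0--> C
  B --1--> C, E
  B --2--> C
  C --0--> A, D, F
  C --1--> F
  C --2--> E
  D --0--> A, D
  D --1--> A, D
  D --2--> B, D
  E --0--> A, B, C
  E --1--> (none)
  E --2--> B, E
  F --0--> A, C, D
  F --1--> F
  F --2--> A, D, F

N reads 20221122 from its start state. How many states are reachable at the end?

6

Start: {A}
read 2: {B, D, E}
read 0: {A, B, C, D}
read 2: {B, C, D, E}
read 2: {B, C, D, E}
read 1: {A, C, D, E, F}
read 1: {A, B, D, F}
read 2: {A, B, C, D, E, F}
read 2: {A, B, C, D, E, F}
Final reachable set {A, B, C, D, E, F} has 6 states.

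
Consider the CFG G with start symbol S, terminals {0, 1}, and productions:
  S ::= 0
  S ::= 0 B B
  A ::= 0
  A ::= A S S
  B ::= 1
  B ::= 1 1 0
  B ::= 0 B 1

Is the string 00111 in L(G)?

yes

S ⇒ 0BB ⇒ 00B1B ⇒ 0011B ⇒ 00111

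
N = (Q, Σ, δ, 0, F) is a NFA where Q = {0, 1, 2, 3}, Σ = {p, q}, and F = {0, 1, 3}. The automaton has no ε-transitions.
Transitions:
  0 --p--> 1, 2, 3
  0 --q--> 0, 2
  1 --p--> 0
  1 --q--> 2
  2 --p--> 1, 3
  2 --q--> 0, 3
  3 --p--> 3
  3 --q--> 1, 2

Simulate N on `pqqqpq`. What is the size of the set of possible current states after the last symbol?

Start: {0}
read p: {1, 2, 3}
read q: {0, 1, 2, 3}
read q: {0, 1, 2, 3}
read q: {0, 1, 2, 3}
read p: {0, 1, 2, 3}
read q: {0, 1, 2, 3}
Final reachable set {0, 1, 2, 3} has 4 states.

4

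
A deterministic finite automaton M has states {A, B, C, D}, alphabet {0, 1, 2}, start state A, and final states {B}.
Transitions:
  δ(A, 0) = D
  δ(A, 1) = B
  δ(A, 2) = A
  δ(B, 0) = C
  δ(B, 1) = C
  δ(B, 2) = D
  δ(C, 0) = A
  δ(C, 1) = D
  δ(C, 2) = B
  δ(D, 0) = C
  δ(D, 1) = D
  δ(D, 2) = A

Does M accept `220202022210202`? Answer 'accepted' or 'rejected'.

A --2--> A
A --2--> A
A --0--> D
D --2--> A
A --0--> D
D --2--> A
A --0--> D
D --2--> A
A --2--> A
A --2--> A
A --1--> B
B --0--> C
C --2--> B
B --0--> C
C --2--> B
End in state B, which is an accepting state.

accepted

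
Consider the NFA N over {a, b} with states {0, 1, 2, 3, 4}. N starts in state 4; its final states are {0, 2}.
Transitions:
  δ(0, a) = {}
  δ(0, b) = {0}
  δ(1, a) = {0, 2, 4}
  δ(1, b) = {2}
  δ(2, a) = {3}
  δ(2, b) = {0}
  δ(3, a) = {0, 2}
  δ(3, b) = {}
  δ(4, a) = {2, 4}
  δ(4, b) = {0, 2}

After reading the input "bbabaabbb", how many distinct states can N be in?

Start: {4}
read b: {0, 2}
read b: {0}
read a: {}
The reachable set is empty and stays empty for the remaining 6 symbols.
Final reachable set {} has 0 states.

0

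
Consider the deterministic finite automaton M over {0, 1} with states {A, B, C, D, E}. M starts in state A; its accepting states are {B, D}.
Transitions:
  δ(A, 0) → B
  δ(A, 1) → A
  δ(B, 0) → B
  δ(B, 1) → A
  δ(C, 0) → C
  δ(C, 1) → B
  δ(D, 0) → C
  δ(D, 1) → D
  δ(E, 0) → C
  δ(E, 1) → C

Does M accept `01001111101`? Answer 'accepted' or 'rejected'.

rejected

A --0--> B
B --1--> A
A --0--> B
B --0--> B
B --1--> A
A --1--> A
A --1--> A
A --1--> A
A --1--> A
A --0--> B
B --1--> A
End in state A, which is not an accepting state.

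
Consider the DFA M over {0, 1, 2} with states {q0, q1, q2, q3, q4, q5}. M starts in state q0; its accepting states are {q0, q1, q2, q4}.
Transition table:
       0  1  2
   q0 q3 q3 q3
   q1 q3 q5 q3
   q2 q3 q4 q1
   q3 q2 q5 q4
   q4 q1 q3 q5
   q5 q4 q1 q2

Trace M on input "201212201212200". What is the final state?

q0 --2--> q3
q3 --0--> q2
q2 --1--> q4
q4 --2--> q5
q5 --1--> q1
q1 --2--> q3
q3 --2--> q4
q4 --0--> q1
q1 --1--> q5
q5 --2--> q2
q2 --1--> q4
q4 --2--> q5
q5 --2--> q2
q2 --0--> q3
q3 --0--> q2

q2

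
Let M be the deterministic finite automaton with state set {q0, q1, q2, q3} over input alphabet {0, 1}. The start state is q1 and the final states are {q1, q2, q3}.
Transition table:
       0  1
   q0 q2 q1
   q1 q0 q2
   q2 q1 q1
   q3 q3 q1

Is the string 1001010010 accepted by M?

rejected

q1 --1--> q2
q2 --0--> q1
q1 --0--> q0
q0 --1--> q1
q1 --0--> q0
q0 --1--> q1
q1 --0--> q0
q0 --0--> q2
q2 --1--> q1
q1 --0--> q0
End in state q0, which is not an accepting state.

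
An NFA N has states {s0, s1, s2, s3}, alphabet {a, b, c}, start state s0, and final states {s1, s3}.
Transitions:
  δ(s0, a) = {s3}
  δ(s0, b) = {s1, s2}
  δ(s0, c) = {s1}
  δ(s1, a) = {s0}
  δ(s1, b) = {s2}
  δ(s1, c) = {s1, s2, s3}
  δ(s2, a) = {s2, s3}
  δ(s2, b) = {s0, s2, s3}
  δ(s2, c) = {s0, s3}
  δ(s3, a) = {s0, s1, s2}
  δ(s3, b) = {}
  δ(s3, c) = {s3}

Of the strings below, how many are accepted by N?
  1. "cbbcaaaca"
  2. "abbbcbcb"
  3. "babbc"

"cbbcaaaca": accepted
"abbbcbcb": rejected
"babbc": accepted

2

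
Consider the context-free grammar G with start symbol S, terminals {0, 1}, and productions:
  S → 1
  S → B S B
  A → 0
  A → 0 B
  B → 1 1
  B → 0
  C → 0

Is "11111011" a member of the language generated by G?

yes

S ⇒ BSB ⇒ 11SB ⇒ 11BSBB ⇒ 1111SBB ⇒ 11111BB ⇒ 111110B ⇒ 11111011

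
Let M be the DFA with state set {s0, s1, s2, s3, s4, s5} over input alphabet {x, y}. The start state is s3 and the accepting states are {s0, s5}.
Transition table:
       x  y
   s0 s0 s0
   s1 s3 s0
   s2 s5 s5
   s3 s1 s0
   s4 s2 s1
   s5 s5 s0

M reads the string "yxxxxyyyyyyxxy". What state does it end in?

s0

s3 --y--> s0
s0 --x--> s0
s0 --x--> s0
s0 --x--> s0
s0 --x--> s0
s0 --y--> s0
s0 --y--> s0
s0 --y--> s0
s0 --y--> s0
s0 --y--> s0
s0 --y--> s0
s0 --x--> s0
s0 --x--> s0
s0 --y--> s0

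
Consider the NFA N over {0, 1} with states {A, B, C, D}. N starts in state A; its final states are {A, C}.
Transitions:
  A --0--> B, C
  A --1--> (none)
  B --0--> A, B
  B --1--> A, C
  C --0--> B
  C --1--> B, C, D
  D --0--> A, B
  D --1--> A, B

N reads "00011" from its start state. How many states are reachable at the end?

4

Start: {A}
read 0: {B, C}
read 0: {A, B}
read 0: {A, B, C}
read 1: {A, B, C, D}
read 1: {A, B, C, D}
Final reachable set {A, B, C, D} has 4 states.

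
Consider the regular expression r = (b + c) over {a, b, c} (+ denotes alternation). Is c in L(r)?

yes

The right alternative c matches c.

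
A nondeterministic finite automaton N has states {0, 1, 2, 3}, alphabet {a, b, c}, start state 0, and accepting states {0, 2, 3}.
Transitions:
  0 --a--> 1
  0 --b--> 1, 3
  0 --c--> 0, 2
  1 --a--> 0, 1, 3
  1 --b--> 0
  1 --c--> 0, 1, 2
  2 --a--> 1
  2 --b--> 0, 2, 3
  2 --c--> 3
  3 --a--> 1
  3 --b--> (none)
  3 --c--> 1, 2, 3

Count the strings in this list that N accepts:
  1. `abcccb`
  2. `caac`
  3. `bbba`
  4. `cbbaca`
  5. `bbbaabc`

5

`abcccb`: accepted
`caac`: accepted
`bbba`: accepted
`cbbaca`: accepted
`bbbaabc`: accepted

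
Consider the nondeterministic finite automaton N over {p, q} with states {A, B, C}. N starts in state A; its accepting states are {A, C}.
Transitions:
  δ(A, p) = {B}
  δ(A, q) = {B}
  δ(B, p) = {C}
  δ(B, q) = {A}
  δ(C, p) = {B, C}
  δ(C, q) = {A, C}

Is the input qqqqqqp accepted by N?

Start: {A}
read q: {B}
read q: {A}
read q: {B}
read q: {A}
read q: {B}
read q: {A}
read p: {B}
Reachable ∩ accepting = {} — empty.

rejected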